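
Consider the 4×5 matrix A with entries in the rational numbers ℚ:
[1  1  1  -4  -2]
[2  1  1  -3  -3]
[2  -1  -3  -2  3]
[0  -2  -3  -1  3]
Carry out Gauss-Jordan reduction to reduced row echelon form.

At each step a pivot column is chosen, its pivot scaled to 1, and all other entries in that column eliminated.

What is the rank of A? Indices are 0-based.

rank = 4

step 1: normalize row 0 (÷1) = (1, 1, 1, -4, -2)
  row 1: subtract 2×row0 = (0, -1, -1, 5, 1)
  row 2: subtract 2×row0 = (0, -3, -5, 6, 7)
step 2: normalize row 1 (÷-1) = (0, 1, 1, -5, -1)
  row 0: subtract 1×row1 = (1, 0, 0, 1, -1)
  row 2: subtract -3×row1 = (0, 0, -2, -9, 4)
  row 3: subtract -2×row1 = (0, 0, -1, -11, 1)
step 3: normalize row 2 (÷-2) = (0, 0, 1, 9/2, -2)
  row 1: subtract 1×row2 = (0, 1, 0, -19/2, 1)
  row 3: subtract -1×row2 = (0, 0, 0, -13/2, -1)
step 4: normalize row 3 (÷-13/2) = (0, 0, 0, 1, 2/13)
  row 0: subtract 1×row3 = (1, 0, 0, 0, -15/13)
  row 1: subtract -19/2×row3 = (0, 1, 0, 0, 32/13)
  row 2: subtract 9/2×row3 = (0, 0, 1, 0, -35/13)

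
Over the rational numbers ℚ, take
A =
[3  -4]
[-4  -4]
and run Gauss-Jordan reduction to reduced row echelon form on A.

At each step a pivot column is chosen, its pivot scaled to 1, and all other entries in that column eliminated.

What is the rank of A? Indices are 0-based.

step 1: normalize row 0 (÷3) = (1, -4/3)
  row 1: subtract -4×row0 = (0, -28/3)
step 2: normalize row 1 (÷-28/3) = (0, 1)
  row 0: subtract -4/3×row1 = (1, 0)

rank = 2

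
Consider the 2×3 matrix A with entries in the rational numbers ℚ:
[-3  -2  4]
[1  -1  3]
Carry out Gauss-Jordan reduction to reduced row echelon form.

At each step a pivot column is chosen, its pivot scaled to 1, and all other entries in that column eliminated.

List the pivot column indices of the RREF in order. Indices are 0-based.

[1] R0 /= -3  ⇒  (1, 2/3, -4/3)
     R1 -= 1·R0  ⇒  (0, -5/3, 13/3)
[2] R1 /= -5/3  ⇒  (0, 1, -13/5)
     R0 -= 2/3·R1  ⇒  (1, 0, 2/5)

pivot columns: 0, 1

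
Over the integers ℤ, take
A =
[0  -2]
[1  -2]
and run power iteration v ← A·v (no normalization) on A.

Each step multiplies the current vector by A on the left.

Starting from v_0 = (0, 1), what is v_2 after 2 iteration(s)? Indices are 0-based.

v_2 = (4, 2)

v_0 = (0, 1).
v_1 = A·v_0 = (-2, -2).
v_2 = A·v_1 = (4, 2).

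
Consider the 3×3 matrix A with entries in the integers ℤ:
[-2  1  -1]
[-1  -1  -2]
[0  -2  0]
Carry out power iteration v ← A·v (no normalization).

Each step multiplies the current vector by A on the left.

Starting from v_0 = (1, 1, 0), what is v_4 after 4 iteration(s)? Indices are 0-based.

v_0 = (1, 1, 0).
v_1 = A·v_0 = (-1, -2, -2).
v_2 = A·v_1 = (2, 7, 4).
v_3 = A·v_2 = (-1, -17, -14).
v_4 = A·v_3 = (-1, 46, 34).

v_4 = (-1, 46, 34)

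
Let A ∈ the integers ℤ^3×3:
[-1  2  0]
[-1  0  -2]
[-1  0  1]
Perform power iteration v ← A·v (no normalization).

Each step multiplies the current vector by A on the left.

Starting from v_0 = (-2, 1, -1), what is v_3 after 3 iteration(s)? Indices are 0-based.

v_0 = (-2, 1, -1).
v_1 = A·v_0 = (4, 4, 1).
v_2 = A·v_1 = (4, -6, -3).
v_3 = A·v_2 = (-16, 2, -7).

v_3 = (-16, 2, -7)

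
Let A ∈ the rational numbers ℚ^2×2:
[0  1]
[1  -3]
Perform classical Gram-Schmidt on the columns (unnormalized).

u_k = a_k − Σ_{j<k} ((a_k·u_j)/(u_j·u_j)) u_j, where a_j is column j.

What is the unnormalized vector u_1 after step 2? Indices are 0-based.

u_1 = (1, 0)

Step 1: u_0 = a_0 = (0, 1).
Step 2: u_1 = a_1 − (-3)·u_0 = (1, 0).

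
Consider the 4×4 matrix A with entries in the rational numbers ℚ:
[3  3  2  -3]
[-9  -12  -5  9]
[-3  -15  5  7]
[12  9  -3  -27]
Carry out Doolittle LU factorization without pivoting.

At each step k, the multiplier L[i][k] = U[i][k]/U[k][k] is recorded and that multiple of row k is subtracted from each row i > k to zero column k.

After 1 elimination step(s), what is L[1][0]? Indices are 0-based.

[col 0] pivot 3
  R1 -= -3*R0 → (0, -3, 1, 0)  (L[1][0] := -3)
  R2 -= -1*R0 → (0, -12, 7, 4)  (L[2][0] := -1)
  R3 -= 4*R0 → (0, -3, -11, -15)  (L[3][0] := 4)

L[1][0] = -3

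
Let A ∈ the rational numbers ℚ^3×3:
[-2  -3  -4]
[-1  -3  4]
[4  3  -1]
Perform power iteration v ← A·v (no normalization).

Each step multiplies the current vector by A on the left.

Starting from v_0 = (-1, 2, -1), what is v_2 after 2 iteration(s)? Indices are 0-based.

v_0 = (-1, 2, -1).
v_1 = A·v_0 = (0, -9, 3).
v_2 = A·v_1 = (15, 39, -30).

v_2 = (15, 39, -30)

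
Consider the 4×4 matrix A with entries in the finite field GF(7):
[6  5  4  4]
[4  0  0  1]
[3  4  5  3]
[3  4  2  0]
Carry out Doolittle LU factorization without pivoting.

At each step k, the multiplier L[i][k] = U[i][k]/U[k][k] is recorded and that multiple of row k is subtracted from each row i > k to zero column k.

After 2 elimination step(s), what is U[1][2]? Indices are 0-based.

U[1][2] = 2

k=0: U[0][0]=6
  eliminate (1,0): mult=3, new row 1: (0, 6, 2, 3); set L[1][0]=3
  eliminate (2,0): mult=4, new row 2: (0, 5, 3, 1); set L[2][0]=4
  eliminate (3,0): mult=4, new row 3: (0, 5, 0, 5); set L[3][0]=4
k=1: U[1][1]=6
  eliminate (2,1): mult=2, new row 2: (0, 0, 6, 2); set L[2][1]=2
  eliminate (3,1): mult=2, new row 3: (0, 0, 3, 6); set L[3][1]=2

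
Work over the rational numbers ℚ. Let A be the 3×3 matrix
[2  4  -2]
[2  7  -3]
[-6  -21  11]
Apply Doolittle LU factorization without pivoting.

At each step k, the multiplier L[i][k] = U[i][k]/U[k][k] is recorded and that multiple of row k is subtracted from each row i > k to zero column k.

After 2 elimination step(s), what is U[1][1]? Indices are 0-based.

[col 0] pivot 2
  R1 -= 1*R0 → (0, 3, -1)  (L[1][0] := 1)
  R2 -= -3*R0 → (0, -9, 5)  (L[2][0] := -3)
[col 1] pivot 3
  R2 -= -3*R1 → (0, 0, 2)  (L[2][1] := -3)

U[1][1] = 3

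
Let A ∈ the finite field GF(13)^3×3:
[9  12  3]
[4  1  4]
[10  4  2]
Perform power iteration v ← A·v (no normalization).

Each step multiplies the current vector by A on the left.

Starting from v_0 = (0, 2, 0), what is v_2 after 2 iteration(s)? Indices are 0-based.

v_2 = (4, 0, 4)

v_0 = (0, 2, 0).
v_1 = A·v_0 = (11, 2, 8).
v_2 = A·v_1 = (4, 0, 4).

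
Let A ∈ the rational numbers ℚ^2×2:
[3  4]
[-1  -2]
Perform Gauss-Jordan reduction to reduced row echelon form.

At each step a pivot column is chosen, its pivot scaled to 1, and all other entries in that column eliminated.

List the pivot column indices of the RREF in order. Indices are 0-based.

pivot columns: 0, 1

pivot(0,0)=3: scale R0 → (1, 4/3)
  clear (1,0): R1 −= (-1)R0 → (0, -2/3)
pivot(1,1)=-2/3: scale R1 → (0, 1)
  clear (0,1): R0 −= (4/3)R1 → (1, 0)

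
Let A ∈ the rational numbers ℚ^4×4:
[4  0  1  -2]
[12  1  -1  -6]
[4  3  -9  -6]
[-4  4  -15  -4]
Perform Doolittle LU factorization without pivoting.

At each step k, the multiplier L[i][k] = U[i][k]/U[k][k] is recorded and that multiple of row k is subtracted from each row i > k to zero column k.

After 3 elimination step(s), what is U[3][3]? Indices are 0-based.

U[3][3] = -2

Step 1: pivot at (0,0) is 4.
  row1 ← row1 − (3)·row0  ⇒  L[1][0]=3, U row1=(0, 1, -4, 0)
  row2 ← row2 − (1)·row0  ⇒  L[2][0]=1, U row2=(0, 3, -10, -4)
  row3 ← row3 − (-1)·row0  ⇒  L[3][0]=-1, U row3=(0, 4, -14, -6)
Step 2: pivot at (1,1) is 1.
  row2 ← row2 − (3)·row1  ⇒  L[2][1]=3, U row2=(0, 0, 2, -4)
  row3 ← row3 − (4)·row1  ⇒  L[3][1]=4, U row3=(0, 0, 2, -6)
Step 3: pivot at (2,2) is 2.
  row3 ← row3 − (1)·row2  ⇒  L[3][2]=1, U row3=(0, 0, 0, -2)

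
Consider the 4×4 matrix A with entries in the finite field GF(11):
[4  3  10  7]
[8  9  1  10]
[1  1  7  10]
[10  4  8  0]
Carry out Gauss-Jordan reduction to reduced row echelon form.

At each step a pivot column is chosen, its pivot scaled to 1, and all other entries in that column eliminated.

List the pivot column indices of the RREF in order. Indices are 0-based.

[1] R0 /= 4  ⇒  (1, 9, 8, 10)
     R1 -= 8·R0  ⇒  (0, 3, 3, 7)
     R2 -= 1·R0  ⇒  (0, 3, 10, 0)
     R3 -= 10·R0  ⇒  (0, 2, 5, 10)
[2] R1 /= 3  ⇒  (0, 1, 1, 6)
     R0 -= 9·R1  ⇒  (1, 0, 10, 0)
     R2 -= 3·R1  ⇒  (0, 0, 7, 4)
     R3 -= 2·R1  ⇒  (0, 0, 3, 9)
[3] R2 /= 7  ⇒  (0, 0, 1, 10)
     R0 -= 10·R2  ⇒  (1, 0, 0, 10)
     R1 -= 1·R2  ⇒  (0, 1, 0, 7)
     R3 -= 3·R2  ⇒  (0, 0, 0, 1)
[4] R3 /= 1  ⇒  (0, 0, 0, 1)
     R0 -= 10·R3  ⇒  (1, 0, 0, 0)
     R1 -= 7·R3  ⇒  (0, 1, 0, 0)
     R2 -= 10·R3  ⇒  (0, 0, 1, 0)

pivot columns: 0, 1, 2, 3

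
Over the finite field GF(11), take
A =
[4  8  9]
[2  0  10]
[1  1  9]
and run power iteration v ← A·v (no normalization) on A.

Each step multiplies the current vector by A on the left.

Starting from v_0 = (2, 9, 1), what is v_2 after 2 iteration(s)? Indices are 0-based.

v_2 = (10, 4, 8)

v_0 = (2, 9, 1).
v_1 = A·v_0 = (1, 3, 9).
v_2 = A·v_1 = (10, 4, 8).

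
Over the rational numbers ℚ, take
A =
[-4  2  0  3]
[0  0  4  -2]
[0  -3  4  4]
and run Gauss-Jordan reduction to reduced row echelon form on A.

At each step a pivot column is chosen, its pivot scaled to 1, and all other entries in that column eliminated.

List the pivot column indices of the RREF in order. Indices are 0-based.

pivot(0,0)=-4: scale R0 → (1, -1/2, 0, -3/4)
pivot(1,1): swap R1↔R2
pivot(1,1)=-3: scale R1 → (0, 1, -4/3, -4/3)
  clear (0,1): R0 −= (-1/2)R1 → (1, 0, -2/3, -17/12)
pivot(2,2)=4: scale R2 → (0, 0, 1, -1/2)
  clear (0,2): R0 −= (-2/3)R2 → (1, 0, 0, -7/4)
  clear (1,2): R1 −= (-4/3)R2 → (0, 1, 0, -2)

pivot columns: 0, 1, 2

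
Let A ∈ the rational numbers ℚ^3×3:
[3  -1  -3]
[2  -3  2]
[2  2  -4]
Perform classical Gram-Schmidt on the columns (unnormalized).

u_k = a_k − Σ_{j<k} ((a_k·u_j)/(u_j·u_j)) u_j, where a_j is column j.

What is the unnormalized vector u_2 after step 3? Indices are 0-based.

u_2 = (-60/71, 48/71, 42/71)

Step 1: u_0 = a_0 = (3, 2, 2).
Step 2: u_1 = a_1 − (-5/17)·u_0 = (-2/17, -41/17, 44/17).
Step 3: u_2 = a_2 − (-13/17)·u_0 − (-84/71)·u_1 = (-60/71, 48/71, 42/71).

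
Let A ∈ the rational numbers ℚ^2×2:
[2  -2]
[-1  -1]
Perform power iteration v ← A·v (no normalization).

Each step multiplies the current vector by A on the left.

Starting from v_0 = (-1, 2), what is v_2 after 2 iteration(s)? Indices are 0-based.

v_2 = (-10, 7)

v_0 = (-1, 2).
v_1 = A·v_0 = (-6, -1).
v_2 = A·v_1 = (-10, 7).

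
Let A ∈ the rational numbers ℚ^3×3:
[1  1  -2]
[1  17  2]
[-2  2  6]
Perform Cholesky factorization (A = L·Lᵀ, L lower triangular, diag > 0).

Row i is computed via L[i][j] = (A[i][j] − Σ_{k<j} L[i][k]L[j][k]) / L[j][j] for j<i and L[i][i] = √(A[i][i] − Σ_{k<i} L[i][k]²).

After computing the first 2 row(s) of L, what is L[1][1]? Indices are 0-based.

Step 1: L[0][0] = √(1) = 1.
  L[1][0] = (1) / L[0][0] = 1.
Step 2: L[1][1] = √(16) = 4.

L[1][1] = 4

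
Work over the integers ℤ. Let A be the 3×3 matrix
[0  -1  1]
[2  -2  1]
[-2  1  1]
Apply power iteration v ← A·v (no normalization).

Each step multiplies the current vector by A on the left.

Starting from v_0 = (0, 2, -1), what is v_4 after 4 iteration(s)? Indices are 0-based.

v_0 = (0, 2, -1).
v_1 = A·v_0 = (-3, -5, 1).
v_2 = A·v_1 = (6, 5, 2).
v_3 = A·v_2 = (-3, 4, -5).
v_4 = A·v_3 = (-9, -19, 5).

v_4 = (-9, -19, 5)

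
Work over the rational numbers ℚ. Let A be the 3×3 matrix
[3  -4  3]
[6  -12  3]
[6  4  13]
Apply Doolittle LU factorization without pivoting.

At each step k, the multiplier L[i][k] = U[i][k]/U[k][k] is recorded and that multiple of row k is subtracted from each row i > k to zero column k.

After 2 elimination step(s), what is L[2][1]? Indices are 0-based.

L[2][1] = -3

Step 1: pivot at (0,0) is 3.
  row1 ← row1 − (2)·row0  ⇒  L[1][0]=2, U row1=(0, -4, -3)
  row2 ← row2 − (2)·row0  ⇒  L[2][0]=2, U row2=(0, 12, 7)
Step 2: pivot at (1,1) is -4.
  row2 ← row2 − (-3)·row1  ⇒  L[2][1]=-3, U row2=(0, 0, -2)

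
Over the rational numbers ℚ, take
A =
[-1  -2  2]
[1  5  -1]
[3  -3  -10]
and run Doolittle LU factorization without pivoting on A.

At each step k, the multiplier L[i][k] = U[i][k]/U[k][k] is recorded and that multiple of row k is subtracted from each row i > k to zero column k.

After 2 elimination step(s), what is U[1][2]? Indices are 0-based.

U[1][2] = 1

Step 1: pivot at (0,0) is -1.
  row1 ← row1 − (-1)·row0  ⇒  L[1][0]=-1, U row1=(0, 3, 1)
  row2 ← row2 − (-3)·row0  ⇒  L[2][0]=-3, U row2=(0, -9, -4)
Step 2: pivot at (1,1) is 3.
  row2 ← row2 − (-3)·row1  ⇒  L[2][1]=-3, U row2=(0, 0, -1)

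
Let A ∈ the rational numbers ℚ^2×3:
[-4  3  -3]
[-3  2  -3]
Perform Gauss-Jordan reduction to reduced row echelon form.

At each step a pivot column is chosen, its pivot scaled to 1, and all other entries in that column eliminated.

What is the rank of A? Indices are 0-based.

step 1: normalize row 0 (÷-4) = (1, -3/4, 3/4)
  row 1: subtract -3×row0 = (0, -1/4, -3/4)
step 2: normalize row 1 (÷-1/4) = (0, 1, 3)
  row 0: subtract -3/4×row1 = (1, 0, 3)

rank = 2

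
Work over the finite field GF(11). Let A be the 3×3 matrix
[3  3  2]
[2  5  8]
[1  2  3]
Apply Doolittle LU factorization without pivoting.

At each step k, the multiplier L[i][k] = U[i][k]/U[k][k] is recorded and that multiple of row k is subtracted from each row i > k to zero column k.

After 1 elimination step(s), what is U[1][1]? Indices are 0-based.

U[1][1] = 3

[col 0] pivot 3
  R1 -= 8*R0 → (0, 3, 3)  (L[1][0] := 8)
  R2 -= 4*R0 → (0, 1, 6)  (L[2][0] := 4)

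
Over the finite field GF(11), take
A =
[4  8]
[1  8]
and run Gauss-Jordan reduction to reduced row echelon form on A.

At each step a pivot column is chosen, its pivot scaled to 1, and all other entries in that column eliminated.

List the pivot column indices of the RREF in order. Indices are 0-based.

pivot columns: 0, 1

pivot(0,0)=4: scale R0 → (1, 2)
  clear (1,0): R1 −= (1)R0 → (0, 6)
pivot(1,1)=6: scale R1 → (0, 1)
  clear (0,1): R0 −= (2)R1 → (1, 0)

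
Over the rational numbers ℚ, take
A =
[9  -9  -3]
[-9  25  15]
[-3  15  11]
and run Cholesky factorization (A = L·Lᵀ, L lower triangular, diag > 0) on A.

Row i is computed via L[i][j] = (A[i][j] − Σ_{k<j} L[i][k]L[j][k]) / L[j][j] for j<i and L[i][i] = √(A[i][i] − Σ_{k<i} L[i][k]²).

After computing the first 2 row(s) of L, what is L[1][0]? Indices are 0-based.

L[1][0] = -3

Step 1: L[0][0] = √(9) = 3.
  L[1][0] = (-9) / L[0][0] = -3.
Step 2: L[1][1] = √(16) = 4.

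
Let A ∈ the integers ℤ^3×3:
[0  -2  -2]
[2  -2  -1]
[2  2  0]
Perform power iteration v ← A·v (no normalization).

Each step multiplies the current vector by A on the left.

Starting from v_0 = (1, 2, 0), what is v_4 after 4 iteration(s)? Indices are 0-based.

v_4 = (40, 92, 120)

v_0 = (1, 2, 0).
v_1 = A·v_0 = (-4, -2, 6).
v_2 = A·v_1 = (-8, -10, -12).
v_3 = A·v_2 = (44, 16, -36).
v_4 = A·v_3 = (40, 92, 120).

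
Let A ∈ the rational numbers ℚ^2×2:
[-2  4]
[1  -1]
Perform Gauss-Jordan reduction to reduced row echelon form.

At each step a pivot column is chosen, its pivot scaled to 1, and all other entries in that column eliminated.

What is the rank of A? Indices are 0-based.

rank = 2

pivot(0,0)=-2: scale R0 → (1, -2)
  clear (1,0): R1 −= (1)R0 → (0, 1)
pivot(1,1)=1: scale R1 → (0, 1)
  clear (0,1): R0 −= (-2)R1 → (1, 0)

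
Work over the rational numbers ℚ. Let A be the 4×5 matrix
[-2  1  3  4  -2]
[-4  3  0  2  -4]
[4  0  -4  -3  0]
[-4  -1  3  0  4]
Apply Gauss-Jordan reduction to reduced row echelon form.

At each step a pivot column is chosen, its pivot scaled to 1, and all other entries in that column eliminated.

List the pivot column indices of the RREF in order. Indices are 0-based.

pivot columns: 0, 1, 2, 3

[1] R0 /= -2  ⇒  (1, -1/2, -3/2, -2, 1)
     R1 -= -4·R0  ⇒  (0, 1, -6, -6, 0)
     R2 -= 4·R0  ⇒  (0, 2, 2, 5, -4)
     R3 -= -4·R0  ⇒  (0, -3, -3, -8, 8)
[2] R1 /= 1  ⇒  (0, 1, -6, -6, 0)
     R0 -= -1/2·R1  ⇒  (1, 0, -9/2, -5, 1)
     R2 -= 2·R1  ⇒  (0, 0, 14, 17, -4)
     R3 -= -3·R1  ⇒  (0, 0, -21, -26, 8)
[3] R2 /= 14  ⇒  (0, 0, 1, 17/14, -2/7)
     R0 -= -9/2·R2  ⇒  (1, 0, 0, 13/28, -2/7)
     R1 -= -6·R2  ⇒  (0, 1, 0, 9/7, -12/7)
     R3 -= -21·R2  ⇒  (0, 0, 0, -1/2, 2)
[4] R3 /= -1/2  ⇒  (0, 0, 0, 1, -4)
     R0 -= 13/28·R3  ⇒  (1, 0, 0, 0, 11/7)
     R1 -= 9/7·R3  ⇒  (0, 1, 0, 0, 24/7)
     R2 -= 17/14·R3  ⇒  (0, 0, 1, 0, 32/7)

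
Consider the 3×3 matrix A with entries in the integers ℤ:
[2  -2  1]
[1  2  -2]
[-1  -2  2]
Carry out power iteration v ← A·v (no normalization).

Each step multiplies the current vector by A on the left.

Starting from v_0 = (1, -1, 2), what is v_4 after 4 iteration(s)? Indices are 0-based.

v_4 = (279, -20, 20)

v_0 = (1, -1, 2).
v_1 = A·v_0 = (6, -5, 5).
v_2 = A·v_1 = (27, -14, 14).
v_3 = A·v_2 = (96, -29, 29).
v_4 = A·v_3 = (279, -20, 20).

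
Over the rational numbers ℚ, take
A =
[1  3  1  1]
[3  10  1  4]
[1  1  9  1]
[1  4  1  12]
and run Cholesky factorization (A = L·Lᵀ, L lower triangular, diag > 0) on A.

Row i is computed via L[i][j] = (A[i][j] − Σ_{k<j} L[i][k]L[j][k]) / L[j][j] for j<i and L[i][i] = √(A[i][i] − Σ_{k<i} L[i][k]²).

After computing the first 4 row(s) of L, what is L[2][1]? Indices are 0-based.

L[2][1] = -2

Step 1: L[0][0] = √(1) = 1.
  L[1][0] = (3) / L[0][0] = 3.
Step 2: L[1][1] = √(1) = 1.
  L[2][0] = (1) / L[0][0] = 1.
  L[2][1] = (-2) / L[1][1] = -2.
Step 3: L[2][2] = √(4) = 2.
  L[3][0] = (1) / L[0][0] = 1.
  L[3][1] = (1) / L[1][1] = 1.
  L[3][2] = (2) / L[2][2] = 1.
Step 4: L[3][3] = √(9) = 3.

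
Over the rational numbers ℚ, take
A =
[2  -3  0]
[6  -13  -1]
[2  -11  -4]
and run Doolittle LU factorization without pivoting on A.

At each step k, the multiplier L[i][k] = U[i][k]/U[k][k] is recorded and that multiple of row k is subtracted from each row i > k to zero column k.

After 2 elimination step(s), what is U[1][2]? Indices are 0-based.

U[1][2] = -1

Step 1: pivot at (0,0) is 2.
  row1 ← row1 − (3)·row0  ⇒  L[1][0]=3, U row1=(0, -4, -1)
  row2 ← row2 − (1)·row0  ⇒  L[2][0]=1, U row2=(0, -8, -4)
Step 2: pivot at (1,1) is -4.
  row2 ← row2 − (2)·row1  ⇒  L[2][1]=2, U row2=(0, 0, -2)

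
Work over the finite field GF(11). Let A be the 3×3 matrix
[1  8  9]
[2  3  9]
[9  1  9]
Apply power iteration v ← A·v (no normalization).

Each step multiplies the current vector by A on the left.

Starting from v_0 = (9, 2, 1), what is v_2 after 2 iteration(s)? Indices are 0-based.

v_0 = (9, 2, 1).
v_1 = A·v_0 = (1, 0, 4).
v_2 = A·v_1 = (4, 5, 1).

v_2 = (4, 5, 1)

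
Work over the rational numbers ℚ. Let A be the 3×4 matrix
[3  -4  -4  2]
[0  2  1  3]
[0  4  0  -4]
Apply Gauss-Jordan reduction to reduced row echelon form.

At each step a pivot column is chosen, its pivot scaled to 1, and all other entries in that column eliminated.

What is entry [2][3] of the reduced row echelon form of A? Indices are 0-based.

M[2][3] = 5

step 1: normalize row 0 (÷3) = (1, -4/3, -4/3, 2/3)
step 2: normalize row 1 (÷2) = (0, 1, 1/2, 3/2)
  row 0: subtract -4/3×row1 = (1, 0, -2/3, 8/3)
  row 2: subtract 4×row1 = (0, 0, -2, -10)
step 3: normalize row 2 (÷-2) = (0, 0, 1, 5)
  row 0: subtract -2/3×row2 = (1, 0, 0, 6)
  row 1: subtract 1/2×row2 = (0, 1, 0, -1)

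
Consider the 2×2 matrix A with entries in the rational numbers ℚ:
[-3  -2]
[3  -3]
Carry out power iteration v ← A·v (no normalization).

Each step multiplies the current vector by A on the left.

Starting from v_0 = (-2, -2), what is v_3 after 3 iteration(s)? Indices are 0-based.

v_0 = (-2, -2).
v_1 = A·v_0 = (10, 0).
v_2 = A·v_1 = (-30, 30).
v_3 = A·v_2 = (30, -180).

v_3 = (30, -180)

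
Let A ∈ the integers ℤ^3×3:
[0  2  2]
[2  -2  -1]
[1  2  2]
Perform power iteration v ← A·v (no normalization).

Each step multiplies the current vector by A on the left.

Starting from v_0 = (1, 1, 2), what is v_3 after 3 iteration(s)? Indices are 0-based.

v_0 = (1, 1, 2).
v_1 = A·v_0 = (6, -2, 7).
v_2 = A·v_1 = (10, 9, 16).
v_3 = A·v_2 = (50, -14, 60).

v_3 = (50, -14, 60)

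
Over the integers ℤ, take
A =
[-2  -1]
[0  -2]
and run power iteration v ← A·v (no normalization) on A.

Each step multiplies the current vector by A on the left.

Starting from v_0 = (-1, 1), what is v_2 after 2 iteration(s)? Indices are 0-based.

v_0 = (-1, 1).
v_1 = A·v_0 = (1, -2).
v_2 = A·v_1 = (0, 4).

v_2 = (0, 4)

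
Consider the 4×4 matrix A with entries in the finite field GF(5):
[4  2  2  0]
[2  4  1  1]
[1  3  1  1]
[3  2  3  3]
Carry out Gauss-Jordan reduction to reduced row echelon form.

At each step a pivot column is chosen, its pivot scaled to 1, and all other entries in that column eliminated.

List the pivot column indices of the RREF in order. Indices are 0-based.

[1] R0 /= 4  ⇒  (1, 3, 3, 0)
     R1 -= 2·R0  ⇒  (0, 3, 0, 1)
     R2 -= 1·R0  ⇒  (0, 0, 3, 1)
     R3 -= 3·R0  ⇒  (0, 3, 4, 3)
[2] R1 /= 3  ⇒  (0, 1, 0, 2)
     R0 -= 3·R1  ⇒  (1, 0, 3, 4)
     R3 -= 3·R1  ⇒  (0, 0, 4, 2)
[3] R2 /= 3  ⇒  (0, 0, 1, 2)
     R0 -= 3·R2  ⇒  (1, 0, 0, 3)
     R3 -= 4·R2  ⇒  (0, 0, 0, 4)
[4] R3 /= 4  ⇒  (0, 0, 0, 1)
     R0 -= 3·R3  ⇒  (1, 0, 0, 0)
     R1 -= 2·R3  ⇒  (0, 1, 0, 0)
     R2 -= 2·R3  ⇒  (0, 0, 1, 0)

pivot columns: 0, 1, 2, 3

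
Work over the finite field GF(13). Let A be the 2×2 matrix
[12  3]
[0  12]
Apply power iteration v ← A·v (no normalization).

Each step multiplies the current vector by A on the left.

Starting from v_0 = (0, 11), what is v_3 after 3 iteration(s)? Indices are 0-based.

v_0 = (0, 11).
v_1 = A·v_0 = (7, 2).
v_2 = A·v_1 = (12, 11).
v_3 = A·v_2 = (8, 2).

v_3 = (8, 2)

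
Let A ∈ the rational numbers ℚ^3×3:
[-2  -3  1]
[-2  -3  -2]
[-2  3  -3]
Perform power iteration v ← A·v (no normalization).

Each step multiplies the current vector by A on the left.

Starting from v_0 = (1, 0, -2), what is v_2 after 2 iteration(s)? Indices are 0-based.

v_0 = (1, 0, -2).
v_1 = A·v_0 = (-4, 2, 4).
v_2 = A·v_1 = (6, -6, 2).

v_2 = (6, -6, 2)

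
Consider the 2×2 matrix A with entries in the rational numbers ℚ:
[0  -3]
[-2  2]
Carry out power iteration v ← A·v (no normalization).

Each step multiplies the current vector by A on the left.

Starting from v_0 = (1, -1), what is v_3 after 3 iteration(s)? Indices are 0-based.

v_0 = (1, -1).
v_1 = A·v_0 = (3, -4).
v_2 = A·v_1 = (12, -14).
v_3 = A·v_2 = (42, -52).

v_3 = (42, -52)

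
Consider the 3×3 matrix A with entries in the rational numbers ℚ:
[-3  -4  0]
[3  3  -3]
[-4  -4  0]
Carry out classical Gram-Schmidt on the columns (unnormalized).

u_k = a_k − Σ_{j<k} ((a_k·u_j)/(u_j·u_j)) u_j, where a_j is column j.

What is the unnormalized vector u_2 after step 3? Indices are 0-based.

Step 1: u_0 = a_0 = (-3, 3, -4).
Step 2: u_1 = a_1 − (37/34)·u_0 = (-25/34, -9/34, 6/17).
Step 3: u_2 = a_2 − (-9/34)·u_0 − (27/25)·u_1 = (0, -48/25, -36/25).

u_2 = (0, -48/25, -36/25)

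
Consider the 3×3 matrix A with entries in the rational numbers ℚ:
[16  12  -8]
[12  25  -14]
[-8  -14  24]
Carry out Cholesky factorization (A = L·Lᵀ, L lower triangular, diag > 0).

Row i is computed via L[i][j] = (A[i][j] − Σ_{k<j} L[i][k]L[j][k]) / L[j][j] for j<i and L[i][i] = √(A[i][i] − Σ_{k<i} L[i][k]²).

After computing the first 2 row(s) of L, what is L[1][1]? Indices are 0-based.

Step 1: L[0][0] = √(16) = 4.
  L[1][0] = (12) / L[0][0] = 3.
Step 2: L[1][1] = √(16) = 4.

L[1][1] = 4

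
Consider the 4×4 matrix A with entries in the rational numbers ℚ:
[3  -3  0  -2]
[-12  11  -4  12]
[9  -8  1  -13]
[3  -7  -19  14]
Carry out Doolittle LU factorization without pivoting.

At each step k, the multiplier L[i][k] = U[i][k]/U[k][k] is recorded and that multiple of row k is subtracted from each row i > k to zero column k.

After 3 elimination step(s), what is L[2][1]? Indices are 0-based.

L[2][1] = -1

k=0: U[0][0]=3
  eliminate (1,0): mult=-4, new row 1: (0, -1, -4, 4); set L[1][0]=-4
  eliminate (2,0): mult=3, new row 2: (0, 1, 1, -7); set L[2][0]=3
  eliminate (3,0): mult=1, new row 3: (0, -4, -19, 16); set L[3][0]=1
k=1: U[1][1]=-1
  eliminate (2,1): mult=-1, new row 2: (0, 0, -3, -3); set L[2][1]=-1
  eliminate (3,1): mult=4, new row 3: (0, 0, -3, 0); set L[3][1]=4
k=2: U[2][2]=-3
  eliminate (3,2): mult=1, new row 3: (0, 0, 0, 3); set L[3][2]=1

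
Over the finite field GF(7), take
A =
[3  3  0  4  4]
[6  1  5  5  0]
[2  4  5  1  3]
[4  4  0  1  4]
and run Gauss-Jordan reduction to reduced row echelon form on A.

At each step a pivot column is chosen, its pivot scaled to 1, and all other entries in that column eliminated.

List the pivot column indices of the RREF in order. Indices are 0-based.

pivot columns: 0, 1, 3, 4

pivot(0,0)=3: scale R0 → (1, 1, 0, 6, 6)
  clear (1,0): R1 −= (6)R0 → (0, 2, 5, 4, 6)
  clear (2,0): R2 −= (2)R0 → (0, 2, 5, 3, 5)
  clear (3,0): R3 −= (4)R0 → (0, 0, 0, 5, 1)
pivot(1,1)=2: scale R1 → (0, 1, 6, 2, 3)
  clear (0,1): R0 −= (1)R1 → (1, 0, 1, 4, 3)
  clear (2,1): R2 −= (2)R1 → (0, 0, 0, 6, 6)
col 2: no nonzero at/below row 2; advance.
pivot(2,3)=6: scale R2 → (0, 0, 0, 1, 1)
  clear (0,3): R0 −= (4)R2 → (1, 0, 1, 0, 6)
  clear (1,3): R1 −= (2)R2 → (0, 1, 6, 0, 1)
  clear (3,3): R3 −= (5)R2 → (0, 0, 0, 0, 3)
pivot(3,4)=3: scale R3 → (0, 0, 0, 0, 1)
  clear (0,4): R0 −= (6)R3 → (1, 0, 1, 0, 0)
  clear (1,4): R1 −= (1)R3 → (0, 1, 6, 0, 0)
  clear (2,4): R2 −= (1)R3 → (0, 0, 0, 1, 0)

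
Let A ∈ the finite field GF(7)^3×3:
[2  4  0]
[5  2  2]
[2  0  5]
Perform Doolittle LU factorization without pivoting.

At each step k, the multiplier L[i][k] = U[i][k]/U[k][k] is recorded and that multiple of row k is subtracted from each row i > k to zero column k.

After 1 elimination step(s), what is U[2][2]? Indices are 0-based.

[col 0] pivot 2
  R1 -= 6*R0 → (0, 6, 2)  (L[1][0] := 6)
  R2 -= 1*R0 → (0, 3, 5)  (L[2][0] := 1)

U[2][2] = 5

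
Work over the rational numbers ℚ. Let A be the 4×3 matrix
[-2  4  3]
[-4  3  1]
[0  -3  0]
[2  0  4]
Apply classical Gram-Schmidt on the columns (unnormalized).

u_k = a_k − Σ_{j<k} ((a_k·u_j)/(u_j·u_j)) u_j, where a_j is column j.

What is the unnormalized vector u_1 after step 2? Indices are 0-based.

Step 1: u_0 = a_0 = (-2, -4, 0, 2).
Step 2: u_1 = a_1 − (-5/6)·u_0 = (7/3, -1/3, -3, 5/3).

u_1 = (7/3, -1/3, -3, 5/3)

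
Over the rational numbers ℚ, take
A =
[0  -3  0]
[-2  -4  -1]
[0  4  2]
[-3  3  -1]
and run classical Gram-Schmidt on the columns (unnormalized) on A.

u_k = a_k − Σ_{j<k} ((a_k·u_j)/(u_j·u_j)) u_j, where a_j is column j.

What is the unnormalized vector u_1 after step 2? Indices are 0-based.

u_1 = (-3, -54/13, 4, 36/13)

Step 1: u_0 = a_0 = (0, -2, 0, -3).
Step 2: u_1 = a_1 − (-1/13)·u_0 = (-3, -54/13, 4, 36/13).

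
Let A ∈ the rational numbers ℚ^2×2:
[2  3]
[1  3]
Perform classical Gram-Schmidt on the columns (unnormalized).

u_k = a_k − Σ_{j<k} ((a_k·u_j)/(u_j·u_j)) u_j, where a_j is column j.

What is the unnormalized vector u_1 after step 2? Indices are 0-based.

Step 1: u_0 = a_0 = (2, 1).
Step 2: u_1 = a_1 − (9/5)·u_0 = (-3/5, 6/5).

u_1 = (-3/5, 6/5)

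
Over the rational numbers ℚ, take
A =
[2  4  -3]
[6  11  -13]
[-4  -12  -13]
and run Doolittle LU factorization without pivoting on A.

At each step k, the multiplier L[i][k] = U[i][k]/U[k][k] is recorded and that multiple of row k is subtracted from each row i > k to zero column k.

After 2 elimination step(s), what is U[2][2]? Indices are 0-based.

k=0: U[0][0]=2
  eliminate (1,0): mult=3, new row 1: (0, -1, -4); set L[1][0]=3
  eliminate (2,0): mult=-2, new row 2: (0, -4, -19); set L[2][0]=-2
k=1: U[1][1]=-1
  eliminate (2,1): mult=4, new row 2: (0, 0, -3); set L[2][1]=4

U[2][2] = -3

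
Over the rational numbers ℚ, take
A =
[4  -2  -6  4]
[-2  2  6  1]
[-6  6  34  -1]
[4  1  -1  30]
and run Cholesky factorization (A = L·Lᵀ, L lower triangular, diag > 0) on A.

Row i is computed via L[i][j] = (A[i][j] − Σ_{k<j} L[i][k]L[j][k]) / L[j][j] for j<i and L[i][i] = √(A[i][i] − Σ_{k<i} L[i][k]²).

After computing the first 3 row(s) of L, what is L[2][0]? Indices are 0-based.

L[2][0] = -3

Step 1: L[0][0] = √(4) = 2.
  L[1][0] = (-2) / L[0][0] = -1.
Step 2: L[1][1] = √(1) = 1.
  L[2][0] = (-6) / L[0][0] = -3.
  L[2][1] = (3) / L[1][1] = 3.
Step 3: L[2][2] = √(16) = 4.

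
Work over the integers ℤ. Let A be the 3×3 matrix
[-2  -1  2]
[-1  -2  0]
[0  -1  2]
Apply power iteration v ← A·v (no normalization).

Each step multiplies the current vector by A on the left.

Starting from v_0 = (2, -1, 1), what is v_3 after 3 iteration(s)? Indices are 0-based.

v_3 = (-5, -10, 11)

v_0 = (2, -1, 1).
v_1 = A·v_0 = (-1, 0, 3).
v_2 = A·v_1 = (8, 1, 6).
v_3 = A·v_2 = (-5, -10, 11).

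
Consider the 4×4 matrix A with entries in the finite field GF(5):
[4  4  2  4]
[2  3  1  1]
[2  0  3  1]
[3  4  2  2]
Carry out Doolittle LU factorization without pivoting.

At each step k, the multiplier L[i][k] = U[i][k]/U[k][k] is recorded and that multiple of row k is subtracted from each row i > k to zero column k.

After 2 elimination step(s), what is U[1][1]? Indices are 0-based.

k=0: U[0][0]=4
  eliminate (1,0): mult=3, new row 1: (0, 1, 0, 4); set L[1][0]=3
  eliminate (2,0): mult=3, new row 2: (0, 3, 2, 4); set L[2][0]=3
  eliminate (3,0): mult=2, new row 3: (0, 1, 3, 4); set L[3][0]=2
k=1: U[1][1]=1
  eliminate (2,1): mult=3, new row 2: (0, 0, 2, 2); set L[2][1]=3
  eliminate (3,1): mult=1, new row 3: (0, 0, 3, 0); set L[3][1]=1

U[1][1] = 1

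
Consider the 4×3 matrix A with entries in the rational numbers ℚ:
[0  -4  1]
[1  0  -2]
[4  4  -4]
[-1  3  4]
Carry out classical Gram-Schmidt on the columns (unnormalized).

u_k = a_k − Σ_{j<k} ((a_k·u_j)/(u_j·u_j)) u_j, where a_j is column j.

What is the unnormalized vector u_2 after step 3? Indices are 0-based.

u_2 = (1137/569, -340/569, 348/569, 1052/569)

Step 1: u_0 = a_0 = (0, 1, 4, -1).
Step 2: u_1 = a_1 − (13/18)·u_0 = (-4, -13/18, 10/9, 67/18).
Step 3: u_2 = a_2 − (-11/9)·u_0 − (142/569)·u_1 = (1137/569, -340/569, 348/569, 1052/569).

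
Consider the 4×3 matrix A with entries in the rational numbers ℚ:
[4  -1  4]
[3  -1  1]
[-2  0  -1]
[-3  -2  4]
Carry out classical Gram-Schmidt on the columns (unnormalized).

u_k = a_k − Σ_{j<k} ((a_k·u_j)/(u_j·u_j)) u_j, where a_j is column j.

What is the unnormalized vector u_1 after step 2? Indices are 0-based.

u_1 = (-17/19, -35/38, -1/19, -79/38)

Step 1: u_0 = a_0 = (4, 3, -2, -3).
Step 2: u_1 = a_1 − (-1/38)·u_0 = (-17/19, -35/38, -1/19, -79/38).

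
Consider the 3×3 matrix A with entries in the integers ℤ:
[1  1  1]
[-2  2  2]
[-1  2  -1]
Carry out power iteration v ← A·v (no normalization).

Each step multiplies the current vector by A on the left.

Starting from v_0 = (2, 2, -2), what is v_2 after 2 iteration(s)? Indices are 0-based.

v_0 = (2, 2, -2).
v_1 = A·v_0 = (2, -4, 4).
v_2 = A·v_1 = (2, -4, -14).

v_2 = (2, -4, -14)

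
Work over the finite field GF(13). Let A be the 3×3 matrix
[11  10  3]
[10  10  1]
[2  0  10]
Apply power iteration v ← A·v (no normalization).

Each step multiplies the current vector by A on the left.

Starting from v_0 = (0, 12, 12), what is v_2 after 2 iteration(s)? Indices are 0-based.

v_2 = (3, 10, 4)

v_0 = (0, 12, 12).
v_1 = A·v_0 = (0, 2, 3).
v_2 = A·v_1 = (3, 10, 4).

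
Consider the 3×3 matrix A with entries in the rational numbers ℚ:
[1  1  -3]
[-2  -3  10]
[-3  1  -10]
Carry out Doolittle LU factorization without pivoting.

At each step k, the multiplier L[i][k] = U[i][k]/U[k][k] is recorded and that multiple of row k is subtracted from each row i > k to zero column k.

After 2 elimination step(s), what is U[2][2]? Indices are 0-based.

U[2][2] = -3

Step 1: pivot at (0,0) is 1.
  row1 ← row1 − (-2)·row0  ⇒  L[1][0]=-2, U row1=(0, -1, 4)
  row2 ← row2 − (-3)·row0  ⇒  L[2][0]=-3, U row2=(0, 4, -19)
Step 2: pivot at (1,1) is -1.
  row2 ← row2 − (-4)·row1  ⇒  L[2][1]=-4, U row2=(0, 0, -3)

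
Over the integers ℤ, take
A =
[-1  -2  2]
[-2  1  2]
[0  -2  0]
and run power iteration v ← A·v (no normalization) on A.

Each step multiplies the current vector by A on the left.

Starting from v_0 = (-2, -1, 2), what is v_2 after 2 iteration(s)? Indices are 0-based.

v_0 = (-2, -1, 2).
v_1 = A·v_0 = (8, 7, 2).
v_2 = A·v_1 = (-18, -5, -14).

v_2 = (-18, -5, -14)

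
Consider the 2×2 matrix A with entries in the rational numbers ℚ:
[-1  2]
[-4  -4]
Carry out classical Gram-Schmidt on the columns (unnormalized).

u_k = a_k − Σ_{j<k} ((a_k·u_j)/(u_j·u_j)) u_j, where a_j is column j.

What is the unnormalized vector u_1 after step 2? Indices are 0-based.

u_1 = (48/17, -12/17)

Step 1: u_0 = a_0 = (-1, -4).
Step 2: u_1 = a_1 − (14/17)·u_0 = (48/17, -12/17).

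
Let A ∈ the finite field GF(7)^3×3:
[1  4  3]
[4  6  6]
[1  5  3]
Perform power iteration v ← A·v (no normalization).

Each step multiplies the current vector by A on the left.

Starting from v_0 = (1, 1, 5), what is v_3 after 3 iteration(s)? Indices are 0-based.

v_3 = (6, 5, 4)

v_0 = (1, 1, 5).
v_1 = A·v_0 = (6, 5, 0).
v_2 = A·v_1 = (5, 5, 3).
v_3 = A·v_2 = (6, 5, 4).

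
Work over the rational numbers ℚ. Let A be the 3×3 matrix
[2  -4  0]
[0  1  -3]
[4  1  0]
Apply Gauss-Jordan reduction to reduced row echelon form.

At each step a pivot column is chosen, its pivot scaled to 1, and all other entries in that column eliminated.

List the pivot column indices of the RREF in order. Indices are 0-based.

pivot(0,0)=2: scale R0 → (1, -2, 0)
  clear (2,0): R2 −= (4)R0 → (0, 9, 0)
pivot(1,1)=1: scale R1 → (0, 1, -3)
  clear (0,1): R0 −= (-2)R1 → (1, 0, -6)
  clear (2,1): R2 −= (9)R1 → (0, 0, 27)
pivot(2,2)=27: scale R2 → (0, 0, 1)
  clear (0,2): R0 −= (-6)R2 → (1, 0, 0)
  clear (1,2): R1 −= (-3)R2 → (0, 1, 0)

pivot columns: 0, 1, 2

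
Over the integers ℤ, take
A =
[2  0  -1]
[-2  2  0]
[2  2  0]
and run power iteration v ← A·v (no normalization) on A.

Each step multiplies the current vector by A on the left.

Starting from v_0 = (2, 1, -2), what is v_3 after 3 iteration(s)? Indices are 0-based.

v_3 = (4, -44, -20)

v_0 = (2, 1, -2).
v_1 = A·v_0 = (6, -2, 6).
v_2 = A·v_1 = (6, -16, 8).
v_3 = A·v_2 = (4, -44, -20).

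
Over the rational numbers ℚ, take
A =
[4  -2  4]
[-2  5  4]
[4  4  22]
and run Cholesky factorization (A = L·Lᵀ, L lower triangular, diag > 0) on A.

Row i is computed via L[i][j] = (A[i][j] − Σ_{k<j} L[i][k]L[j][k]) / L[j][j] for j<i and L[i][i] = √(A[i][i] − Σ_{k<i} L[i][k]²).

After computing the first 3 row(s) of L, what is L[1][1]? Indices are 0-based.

Step 1: L[0][0] = √(4) = 2.
  L[1][0] = (-2) / L[0][0] = -1.
Step 2: L[1][1] = √(4) = 2.
  L[2][0] = (4) / L[0][0] = 2.
  L[2][1] = (6) / L[1][1] = 3.
Step 3: L[2][2] = √(9) = 3.

L[1][1] = 2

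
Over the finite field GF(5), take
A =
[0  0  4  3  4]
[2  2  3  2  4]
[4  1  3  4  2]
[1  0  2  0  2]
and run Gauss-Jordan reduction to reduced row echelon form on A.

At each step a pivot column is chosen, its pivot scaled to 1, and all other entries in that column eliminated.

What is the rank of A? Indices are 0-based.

step 1: exchange rows 0,1
step 1: normalize row 0 (÷2) = (1, 1, 4, 1, 2)
  row 2: subtract 4×row0 = (0, 2, 2, 0, 4)
  row 3: subtract 1×row0 = (0, 4, 3, 4, 0)
step 2: exchange rows 1,2
step 2: normalize row 1 (÷2) = (0, 1, 1, 0, 2)
  row 0: subtract 1×row1 = (1, 0, 3, 1, 0)
  row 3: subtract 4×row1 = (0, 0, 4, 4, 2)
step 3: normalize row 2 (÷4) = (0, 0, 1, 2, 1)
  row 0: subtract 3×row2 = (1, 0, 0, 0, 2)
  row 1: subtract 1×row2 = (0, 1, 0, 3, 1)
  row 3: subtract 4×row2 = (0, 0, 0, 1, 3)
step 4: normalize row 3 (÷1) = (0, 0, 0, 1, 3)
  row 1: subtract 3×row3 = (0, 1, 0, 0, 2)
  row 2: subtract 2×row3 = (0, 0, 1, 0, 0)

rank = 4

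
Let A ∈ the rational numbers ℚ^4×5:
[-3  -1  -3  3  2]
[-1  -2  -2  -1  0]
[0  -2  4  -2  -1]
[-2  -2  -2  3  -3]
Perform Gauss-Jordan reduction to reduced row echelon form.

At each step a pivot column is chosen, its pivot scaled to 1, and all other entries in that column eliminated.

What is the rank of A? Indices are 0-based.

rank = 4

pivot(0,0)=-3: scale R0 → (1, 1/3, 1, -1, -2/3)
  clear (1,0): R1 −= (-1)R0 → (0, -5/3, -1, -2, -2/3)
  clear (3,0): R3 −= (-2)R0 → (0, -4/3, 0, 1, -13/3)
pivot(1,1)=-5/3: scale R1 → (0, 1, 3/5, 6/5, 2/5)
  clear (0,1): R0 −= (1/3)R1 → (1, 0, 4/5, -7/5, -4/5)
  clear (2,1): R2 −= (-2)R1 → (0, 0, 26/5, 2/5, -1/5)
  clear (3,1): R3 −= (-4/3)R1 → (0, 0, 4/5, 13/5, -19/5)
pivot(2,2)=26/5: scale R2 → (0, 0, 1, 1/13, -1/26)
  clear (0,2): R0 −= (4/5)R2 → (1, 0, 0, -19/13, -10/13)
  clear (1,2): R1 −= (3/5)R2 → (0, 1, 0, 15/13, 11/26)
  clear (3,2): R3 −= (4/5)R2 → (0, 0, 0, 33/13, -49/13)
pivot(3,3)=33/13: scale R3 → (0, 0, 0, 1, -49/33)
  clear (0,3): R0 −= (-19/13)R3 → (1, 0, 0, 0, -97/33)
  clear (1,3): R1 −= (15/13)R3 → (0, 1, 0, 0, 47/22)
  clear (2,3): R2 −= (1/13)R3 → (0, 0, 1, 0, 5/66)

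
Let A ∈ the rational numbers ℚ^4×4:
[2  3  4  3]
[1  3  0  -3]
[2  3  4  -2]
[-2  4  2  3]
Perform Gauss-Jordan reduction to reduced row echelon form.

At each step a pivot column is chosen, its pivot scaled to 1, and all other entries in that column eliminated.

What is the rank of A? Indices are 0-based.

rank = 4

pivot(0,0)=2: scale R0 → (1, 3/2, 2, 3/2)
  clear (1,0): R1 −= (1)R0 → (0, 3/2, -2, -9/2)
  clear (2,0): R2 −= (2)R0 → (0, 0, 0, -5)
  clear (3,0): R3 −= (-2)R0 → (0, 7, 6, 6)
pivot(1,1)=3/2: scale R1 → (0, 1, -4/3, -3)
  clear (0,1): R0 −= (3/2)R1 → (1, 0, 4, 6)
  clear (3,1): R3 −= (7)R1 → (0, 0, 46/3, 27)
pivot(2,2): swap R2↔R3
pivot(2,2)=46/3: scale R2 → (0, 0, 1, 81/46)
  clear (0,2): R0 −= (4)R2 → (1, 0, 0, -24/23)
  clear (1,2): R1 −= (-4/3)R2 → (0, 1, 0, -15/23)
pivot(3,3)=-5: scale R3 → (0, 0, 0, 1)
  clear (0,3): R0 −= (-24/23)R3 → (1, 0, 0, 0)
  clear (1,3): R1 −= (-15/23)R3 → (0, 1, 0, 0)
  clear (2,3): R2 −= (81/46)R3 → (0, 0, 1, 0)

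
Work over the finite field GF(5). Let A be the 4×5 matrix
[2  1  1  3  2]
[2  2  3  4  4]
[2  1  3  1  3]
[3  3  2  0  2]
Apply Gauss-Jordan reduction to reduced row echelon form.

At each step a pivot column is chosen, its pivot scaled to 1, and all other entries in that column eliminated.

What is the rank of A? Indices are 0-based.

rank = 4

[1] R0 /= 2  ⇒  (1, 3, 3, 4, 1)
     R1 -= 2·R0  ⇒  (0, 1, 2, 1, 2)
     R2 -= 2·R0  ⇒  (0, 0, 2, 3, 1)
     R3 -= 3·R0  ⇒  (0, 4, 3, 3, 4)
[2] R1 /= 1  ⇒  (0, 1, 2, 1, 2)
     R0 -= 3·R1  ⇒  (1, 0, 2, 1, 0)
     R3 -= 4·R1  ⇒  (0, 0, 0, 4, 1)
[3] R2 /= 2  ⇒  (0, 0, 1, 4, 3)
     R0 -= 2·R2  ⇒  (1, 0, 0, 3, 4)
     R1 -= 2·R2  ⇒  (0, 1, 0, 3, 1)
[4] R3 /= 4  ⇒  (0, 0, 0, 1, 4)
     R0 -= 3·R3  ⇒  (1, 0, 0, 0, 2)
     R1 -= 3·R3  ⇒  (0, 1, 0, 0, 4)
     R2 -= 4·R3  ⇒  (0, 0, 1, 0, 2)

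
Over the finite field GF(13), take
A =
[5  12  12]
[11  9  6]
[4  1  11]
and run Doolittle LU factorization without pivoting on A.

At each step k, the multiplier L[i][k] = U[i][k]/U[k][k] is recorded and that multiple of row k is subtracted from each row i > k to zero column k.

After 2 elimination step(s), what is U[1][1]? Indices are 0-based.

U[1][1] = 6

k=0: U[0][0]=5
  eliminate (1,0): mult=10, new row 1: (0, 6, 3); set L[1][0]=10
  eliminate (2,0): mult=6, new row 2: (0, 7, 4); set L[2][0]=6
k=1: U[1][1]=6
  eliminate (2,1): mult=12, new row 2: (0, 0, 7); set L[2][1]=12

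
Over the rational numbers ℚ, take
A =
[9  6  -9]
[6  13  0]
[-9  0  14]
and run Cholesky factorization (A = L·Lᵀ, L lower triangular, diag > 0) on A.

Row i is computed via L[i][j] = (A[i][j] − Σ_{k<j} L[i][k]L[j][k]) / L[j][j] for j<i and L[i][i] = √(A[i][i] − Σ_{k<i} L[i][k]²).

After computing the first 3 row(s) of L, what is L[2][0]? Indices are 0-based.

Step 1: L[0][0] = √(9) = 3.
  L[1][0] = (6) / L[0][0] = 2.
Step 2: L[1][1] = √(9) = 3.
  L[2][0] = (-9) / L[0][0] = -3.
  L[2][1] = (6) / L[1][1] = 2.
Step 3: L[2][2] = √(1) = 1.

L[2][0] = -3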